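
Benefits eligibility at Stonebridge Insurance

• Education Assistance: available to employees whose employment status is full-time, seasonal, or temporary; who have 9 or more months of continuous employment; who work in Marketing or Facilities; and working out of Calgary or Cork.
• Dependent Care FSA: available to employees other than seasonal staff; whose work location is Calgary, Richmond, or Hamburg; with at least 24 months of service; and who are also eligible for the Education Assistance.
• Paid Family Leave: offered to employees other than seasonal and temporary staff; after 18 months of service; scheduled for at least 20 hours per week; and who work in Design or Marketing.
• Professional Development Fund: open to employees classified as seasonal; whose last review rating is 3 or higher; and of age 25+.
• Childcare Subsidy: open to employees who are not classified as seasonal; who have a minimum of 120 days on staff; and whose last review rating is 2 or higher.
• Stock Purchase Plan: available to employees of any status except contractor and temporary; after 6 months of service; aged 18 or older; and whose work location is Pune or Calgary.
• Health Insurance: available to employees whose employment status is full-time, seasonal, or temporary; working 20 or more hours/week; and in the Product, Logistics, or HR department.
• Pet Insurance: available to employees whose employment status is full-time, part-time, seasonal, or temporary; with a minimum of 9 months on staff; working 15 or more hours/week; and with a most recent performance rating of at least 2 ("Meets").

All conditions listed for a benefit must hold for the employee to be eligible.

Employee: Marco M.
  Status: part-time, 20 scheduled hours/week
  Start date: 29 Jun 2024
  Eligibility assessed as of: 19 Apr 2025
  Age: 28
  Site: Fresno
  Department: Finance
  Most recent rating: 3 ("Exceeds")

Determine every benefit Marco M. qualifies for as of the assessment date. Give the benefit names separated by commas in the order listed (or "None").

Childcare Subsidy, Pet Insurance

Service from 29 Jun 2024 to 19 Apr 2025: 294 days.
Education Assistance — status part-time ✗ (requires full-time, seasonal, or temporary) → not eligible.
Dependent Care FSA — status part-time ✓ (not excluded); site Fresno ✗ (not Calgary, Richmond, or Hamburg) → not eligible.
Paid Family Leave — status part-time ✓ (not excluded); service 294 days < 18 months (≈540 days) ✗ → not eligible.
Professional Development Fund — status part-time ✗ (requires seasonal) → not eligible.
Childcare Subsidy — status part-time ✓ (not excluded); service 294 days ≥ 120 days ✓; rating 3 ≥ 2 ✓ → eligible.
Stock Purchase Plan — status part-time ✓ (not excluded); service 294 days ≥ 6 months (≈180 days) ✓; age 28 ≥ 18 ✓; site Fresno ✗ (not Pune or Calgary) → not eligible.
Health Insurance — status part-time ✗ (requires full-time, seasonal, or temporary) → not eligible.
Pet Insurance — status part-time ✓; service 294 days ≥ 9 months (≈270 days) ✓; 20 hrs/wk ≥ 15 ✓; rating 3 ≥ 2 ✓ → eligible.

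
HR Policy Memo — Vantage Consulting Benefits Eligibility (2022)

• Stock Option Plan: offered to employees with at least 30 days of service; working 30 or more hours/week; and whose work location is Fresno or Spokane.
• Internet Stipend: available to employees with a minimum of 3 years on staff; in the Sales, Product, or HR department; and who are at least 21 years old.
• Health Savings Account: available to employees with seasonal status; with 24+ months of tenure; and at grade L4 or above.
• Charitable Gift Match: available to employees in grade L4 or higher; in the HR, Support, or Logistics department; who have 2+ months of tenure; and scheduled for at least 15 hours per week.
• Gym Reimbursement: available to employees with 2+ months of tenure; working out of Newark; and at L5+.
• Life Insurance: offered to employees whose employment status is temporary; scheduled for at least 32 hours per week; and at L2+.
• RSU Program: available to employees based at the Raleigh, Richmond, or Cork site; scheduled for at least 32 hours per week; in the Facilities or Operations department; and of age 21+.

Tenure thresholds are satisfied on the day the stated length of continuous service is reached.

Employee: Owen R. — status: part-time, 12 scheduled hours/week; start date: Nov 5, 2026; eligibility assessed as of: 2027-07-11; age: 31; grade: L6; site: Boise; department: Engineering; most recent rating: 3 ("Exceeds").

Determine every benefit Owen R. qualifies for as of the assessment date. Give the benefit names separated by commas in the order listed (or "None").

Service from Nov 5, 2026 to 2027-07-11: 248 days.
Stock Option Plan — service 248 days ≥ 30 days ✓; 12 hrs/wk < 30 ✗ → not eligible.
Internet Stipend — service 248 days < 3 years (≈1095 days) ✗ → not eligible.
Health Savings Account — status part-time ✗ (requires seasonal) → not eligible.
Charitable Gift Match — grade L6 ≥ L4 ✓; dept Engineering ✗ → not eligible.
Gym Reimbursement — service 248 days ≥ 2 months (≈60 days) ✓; site Boise ✗ (not Newark) → not eligible.
Life Insurance — status part-time ✗ (requires temporary) → not eligible.
RSU Program — site Boise ✗ (not Raleigh, Richmond, or Cork) → not eligible.

None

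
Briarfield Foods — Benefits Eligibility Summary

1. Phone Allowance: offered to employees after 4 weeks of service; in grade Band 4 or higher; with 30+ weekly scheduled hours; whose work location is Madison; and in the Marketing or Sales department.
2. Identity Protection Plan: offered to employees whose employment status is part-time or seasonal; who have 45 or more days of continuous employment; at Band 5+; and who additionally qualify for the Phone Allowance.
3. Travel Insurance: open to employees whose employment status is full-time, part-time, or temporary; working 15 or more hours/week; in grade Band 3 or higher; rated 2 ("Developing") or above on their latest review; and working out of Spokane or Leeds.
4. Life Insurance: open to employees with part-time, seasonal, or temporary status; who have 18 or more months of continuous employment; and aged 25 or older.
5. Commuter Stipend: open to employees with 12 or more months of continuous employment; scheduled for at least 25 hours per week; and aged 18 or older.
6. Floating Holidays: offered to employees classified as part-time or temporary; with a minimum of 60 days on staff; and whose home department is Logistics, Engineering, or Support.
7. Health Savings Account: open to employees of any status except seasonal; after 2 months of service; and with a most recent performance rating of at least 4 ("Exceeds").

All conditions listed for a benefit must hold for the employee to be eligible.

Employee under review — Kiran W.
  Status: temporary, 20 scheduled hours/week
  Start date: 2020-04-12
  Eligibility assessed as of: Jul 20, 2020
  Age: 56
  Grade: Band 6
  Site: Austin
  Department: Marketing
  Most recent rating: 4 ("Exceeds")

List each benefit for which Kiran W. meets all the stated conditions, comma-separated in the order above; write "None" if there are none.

Service from 2020-04-12 to Jul 20, 2020: 99 days.
Phone Allowance — service 99 days ≥ 4 weeks (≈28 days) ✓; grade Band 6 ≥ Band 4 ✓; 20 hrs/wk < 30 ✗ → not eligible.
Identity Protection Plan — status temporary ✗ (requires part-time or seasonal) → not eligible.
Travel Insurance — status temporary ✓; 20 hrs/wk ≥ 15 ✓; grade Band 6 ≥ Band 3 ✓; rating 4 ≥ 2 ✓; site Austin ✗ (not Spokane or Leeds) → not eligible.
Life Insurance — status temporary ✓; service 99 days < 18 months (≈540 days) ✗ → not eligible.
Commuter Stipend — service 99 days < 12 months (≈360 days) ✗ → not eligible.
Floating Holidays — status temporary ✓; service 99 days ≥ 60 days ✓; dept Marketing ✗ → not eligible.
Health Savings Account — status temporary ✓ (not excluded); service 99 days ≥ 2 months (≈60 days) ✓; rating 4 ≥ 4 ✓ → eligible.

Health Savings Account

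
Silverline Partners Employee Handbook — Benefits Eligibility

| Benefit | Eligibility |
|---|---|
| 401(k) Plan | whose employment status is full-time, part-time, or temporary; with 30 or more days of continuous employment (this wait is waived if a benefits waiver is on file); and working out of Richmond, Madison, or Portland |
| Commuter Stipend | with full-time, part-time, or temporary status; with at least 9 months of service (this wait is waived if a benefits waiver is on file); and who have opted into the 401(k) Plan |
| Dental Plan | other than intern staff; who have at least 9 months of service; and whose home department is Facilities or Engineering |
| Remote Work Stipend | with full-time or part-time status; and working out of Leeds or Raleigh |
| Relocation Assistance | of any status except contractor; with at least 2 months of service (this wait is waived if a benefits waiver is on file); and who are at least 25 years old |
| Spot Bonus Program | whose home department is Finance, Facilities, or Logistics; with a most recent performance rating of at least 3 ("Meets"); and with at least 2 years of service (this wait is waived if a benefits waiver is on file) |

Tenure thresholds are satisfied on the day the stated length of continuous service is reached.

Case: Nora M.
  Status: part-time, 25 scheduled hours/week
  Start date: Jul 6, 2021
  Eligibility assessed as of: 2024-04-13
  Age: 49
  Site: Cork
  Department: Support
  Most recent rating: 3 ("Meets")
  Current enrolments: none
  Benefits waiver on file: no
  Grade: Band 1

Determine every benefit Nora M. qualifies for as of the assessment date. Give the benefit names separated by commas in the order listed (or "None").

Relocation Assistance

Service from Jul 6, 2021 to 2024-04-13: 1012 days.
401(k) Plan — status part-time ✓; no waiver, service 1012 days ≥ 30 days ✓; site Cork ✗ (not Richmond, Madison, or Portland) → not eligible.
Commuter Stipend — status part-time ✓; no waiver, service 1012 days ≥ 9 months (≈270 days) ✓; not enrolled in 401(k) Plan ✗ → not eligible.
Dental Plan — status part-time ✓ (not excluded); service 1012 days ≥ 9 months (≈270 days) ✓; dept Support ✗ → not eligible.
Remote Work Stipend — status part-time ✓; site Cork ✗ (not Leeds or Raleigh) → not eligible.
Relocation Assistance — status part-time ✓ (not excluded); no waiver, service 1012 days ≥ 2 months (≈60 days) ✓; age 49 ≥ 25 ✓ → eligible.
Spot Bonus Program — dept Support ✗ → not eligible.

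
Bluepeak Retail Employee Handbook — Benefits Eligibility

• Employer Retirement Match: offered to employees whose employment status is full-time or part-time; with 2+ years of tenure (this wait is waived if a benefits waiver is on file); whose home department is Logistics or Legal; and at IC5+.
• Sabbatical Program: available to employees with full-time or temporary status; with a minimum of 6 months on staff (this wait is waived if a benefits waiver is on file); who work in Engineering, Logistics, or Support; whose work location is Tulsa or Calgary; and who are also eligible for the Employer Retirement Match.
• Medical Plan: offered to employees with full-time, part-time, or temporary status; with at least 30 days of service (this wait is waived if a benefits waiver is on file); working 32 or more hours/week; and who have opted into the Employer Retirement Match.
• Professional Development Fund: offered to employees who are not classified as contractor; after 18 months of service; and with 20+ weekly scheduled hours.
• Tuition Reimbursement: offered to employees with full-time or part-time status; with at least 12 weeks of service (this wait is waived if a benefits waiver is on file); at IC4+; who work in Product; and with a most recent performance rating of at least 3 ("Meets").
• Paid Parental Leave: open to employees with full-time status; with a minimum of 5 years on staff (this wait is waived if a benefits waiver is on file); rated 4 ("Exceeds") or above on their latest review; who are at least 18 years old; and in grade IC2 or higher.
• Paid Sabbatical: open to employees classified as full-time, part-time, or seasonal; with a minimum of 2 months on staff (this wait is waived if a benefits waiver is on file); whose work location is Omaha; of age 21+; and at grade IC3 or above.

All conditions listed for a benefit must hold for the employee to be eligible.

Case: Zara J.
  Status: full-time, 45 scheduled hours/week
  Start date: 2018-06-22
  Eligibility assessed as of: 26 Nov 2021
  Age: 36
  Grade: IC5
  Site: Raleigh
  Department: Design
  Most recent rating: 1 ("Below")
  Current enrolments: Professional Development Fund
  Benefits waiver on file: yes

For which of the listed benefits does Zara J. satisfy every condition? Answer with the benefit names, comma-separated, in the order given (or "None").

Professional Development Fund

Service from 2018-06-22 to 26 Nov 2021: 1253 days.
Employer Retirement Match — status full-time ✓; benefits waiver on file ✓; dept Design ✗ → not eligible.
Sabbatical Program — status full-time ✓; benefits waiver on file ✓; dept Design ✗ → not eligible.
Medical Plan — status full-time ✓; benefits waiver on file ✓; 45 hrs/wk ≥ 32 ✓; not enrolled in Employer Retirement Match ✗ → not eligible.
Professional Development Fund — status full-time ✓ (not excluded); service 1253 days ≥ 18 months (≈540 days) ✓; 45 hrs/wk ≥ 20 ✓ → eligible.
Tuition Reimbursement — status full-time ✓; benefits waiver on file ✓; grade IC5 ≥ IC4 ✓; dept Design ✗ → not eligible.
Paid Parental Leave — status full-time ✓; benefits waiver on file ✓; rating 1 < 4 ✗ → not eligible.
Paid Sabbatical — status full-time ✓; benefits waiver on file ✓; site Raleigh ✗ (not Omaha) → not eligible.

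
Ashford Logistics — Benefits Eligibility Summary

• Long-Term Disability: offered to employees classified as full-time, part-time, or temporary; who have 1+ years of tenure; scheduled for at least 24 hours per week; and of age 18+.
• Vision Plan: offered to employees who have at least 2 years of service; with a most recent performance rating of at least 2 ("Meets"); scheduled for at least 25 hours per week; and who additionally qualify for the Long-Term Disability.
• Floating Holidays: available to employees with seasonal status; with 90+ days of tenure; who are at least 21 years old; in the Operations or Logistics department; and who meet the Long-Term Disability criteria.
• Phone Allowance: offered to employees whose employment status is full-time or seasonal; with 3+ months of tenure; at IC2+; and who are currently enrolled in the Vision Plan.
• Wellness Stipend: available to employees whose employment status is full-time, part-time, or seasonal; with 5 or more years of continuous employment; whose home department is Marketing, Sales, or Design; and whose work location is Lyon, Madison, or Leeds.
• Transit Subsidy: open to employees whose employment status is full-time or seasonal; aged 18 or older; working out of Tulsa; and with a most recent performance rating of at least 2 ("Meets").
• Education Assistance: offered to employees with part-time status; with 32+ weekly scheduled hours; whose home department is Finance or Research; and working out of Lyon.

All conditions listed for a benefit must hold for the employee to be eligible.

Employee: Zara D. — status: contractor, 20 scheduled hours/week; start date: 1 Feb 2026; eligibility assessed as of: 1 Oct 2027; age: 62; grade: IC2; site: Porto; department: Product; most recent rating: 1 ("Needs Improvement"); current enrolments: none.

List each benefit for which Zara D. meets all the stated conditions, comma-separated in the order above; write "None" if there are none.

None

Service from 1 Feb 2026 to 1 Oct 2027: 607 days.
Long-Term Disability — status contractor ✗ (requires full-time, part-time, or temporary) → not eligible.
Vision Plan — service 607 days < 2 years (≈730 days) ✗ → not eligible.
Floating Holidays — status contractor ✗ (requires seasonal) → not eligible.
Phone Allowance — status contractor ✗ (requires full-time or seasonal) → not eligible.
Wellness Stipend — status contractor ✗ (requires full-time, part-time, or seasonal) → not eligible.
Transit Subsidy — status contractor ✗ (requires full-time or seasonal) → not eligible.
Education Assistance — status contractor ✗ (requires part-time) → not eligible.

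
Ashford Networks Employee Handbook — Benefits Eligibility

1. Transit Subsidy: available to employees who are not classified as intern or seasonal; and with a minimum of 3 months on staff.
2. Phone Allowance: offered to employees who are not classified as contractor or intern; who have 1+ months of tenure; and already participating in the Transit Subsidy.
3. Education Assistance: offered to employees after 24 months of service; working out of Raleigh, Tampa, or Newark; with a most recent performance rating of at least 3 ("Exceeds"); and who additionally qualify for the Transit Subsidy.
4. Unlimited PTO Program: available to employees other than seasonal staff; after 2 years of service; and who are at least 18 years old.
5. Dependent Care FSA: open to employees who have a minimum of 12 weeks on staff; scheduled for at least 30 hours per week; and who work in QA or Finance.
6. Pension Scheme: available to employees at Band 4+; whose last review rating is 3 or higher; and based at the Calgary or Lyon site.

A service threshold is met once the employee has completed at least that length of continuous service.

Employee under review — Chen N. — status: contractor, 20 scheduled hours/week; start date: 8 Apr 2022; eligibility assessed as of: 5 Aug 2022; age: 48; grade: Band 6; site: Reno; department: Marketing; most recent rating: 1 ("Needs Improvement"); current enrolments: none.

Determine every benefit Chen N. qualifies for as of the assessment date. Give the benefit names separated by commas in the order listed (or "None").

Transit Subsidy

Service from 8 Apr 2022 to 5 Aug 2022: 119 days.
Transit Subsidy — status contractor ✓ (not excluded); service 119 days ≥ 3 months (≈90 days) ✓ → eligible.
Phone Allowance — status contractor ✗ (excluded) → not eligible.
Education Assistance — service 119 days < 24 months (≈720 days) ✗ → not eligible.
Unlimited PTO Program — status contractor ✓ (not excluded); service 119 days < 2 years (≈730 days) ✗ → not eligible.
Dependent Care FSA — service 119 days ≥ 12 weeks (≈84 days) ✓; 20 hrs/wk < 30 ✗ → not eligible.
Pension Scheme — grade Band 6 ≥ Band 4 ✓; rating 1 < 3 ✗ → not eligible.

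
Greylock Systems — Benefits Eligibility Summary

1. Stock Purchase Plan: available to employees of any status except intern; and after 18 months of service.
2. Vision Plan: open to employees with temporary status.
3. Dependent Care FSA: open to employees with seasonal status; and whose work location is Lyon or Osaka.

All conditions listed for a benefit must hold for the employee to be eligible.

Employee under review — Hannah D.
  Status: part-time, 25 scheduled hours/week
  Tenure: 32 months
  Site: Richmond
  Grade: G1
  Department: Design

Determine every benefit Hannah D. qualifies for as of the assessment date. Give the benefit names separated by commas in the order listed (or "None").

Stock Purchase Plan — status part-time ✓ (not excluded); service 32 months ≥ 18 months ✓ → eligible.
Vision Plan — status part-time ✗ (requires temporary) → not eligible.
Dependent Care FSA — status part-time ✗ (requires seasonal) → not eligible.

Stock Purchase Plan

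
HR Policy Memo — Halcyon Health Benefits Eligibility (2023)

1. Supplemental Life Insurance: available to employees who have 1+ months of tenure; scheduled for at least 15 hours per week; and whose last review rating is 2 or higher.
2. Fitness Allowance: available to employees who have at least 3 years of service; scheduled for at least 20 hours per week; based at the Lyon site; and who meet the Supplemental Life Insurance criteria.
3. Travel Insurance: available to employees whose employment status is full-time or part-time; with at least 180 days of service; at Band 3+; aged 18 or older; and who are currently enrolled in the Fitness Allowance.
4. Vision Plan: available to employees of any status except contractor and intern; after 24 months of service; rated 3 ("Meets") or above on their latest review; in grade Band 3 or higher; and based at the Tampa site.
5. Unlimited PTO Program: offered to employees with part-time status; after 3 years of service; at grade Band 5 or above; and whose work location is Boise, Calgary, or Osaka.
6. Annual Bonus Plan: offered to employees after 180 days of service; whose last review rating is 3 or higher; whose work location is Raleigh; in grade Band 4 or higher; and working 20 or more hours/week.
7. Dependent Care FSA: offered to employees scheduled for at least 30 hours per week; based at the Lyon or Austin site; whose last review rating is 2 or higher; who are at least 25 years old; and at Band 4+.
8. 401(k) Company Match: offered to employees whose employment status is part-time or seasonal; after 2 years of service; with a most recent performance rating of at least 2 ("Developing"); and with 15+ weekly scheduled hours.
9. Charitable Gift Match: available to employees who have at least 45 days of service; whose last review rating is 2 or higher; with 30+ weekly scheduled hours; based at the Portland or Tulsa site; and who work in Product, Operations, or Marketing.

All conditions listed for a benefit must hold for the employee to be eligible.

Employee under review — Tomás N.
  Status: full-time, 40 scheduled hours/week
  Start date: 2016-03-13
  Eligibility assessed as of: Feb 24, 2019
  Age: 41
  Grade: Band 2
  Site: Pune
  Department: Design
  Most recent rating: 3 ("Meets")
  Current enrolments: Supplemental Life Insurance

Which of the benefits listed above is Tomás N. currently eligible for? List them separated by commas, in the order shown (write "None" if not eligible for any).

Service from 2016-03-13 to Feb 24, 2019: 1078 days.
Supplemental Life Insurance — service 1078 days ≥ 1 month (≈30 days) ✓; 40 hrs/wk ≥ 15 ✓; rating 3 ≥ 2 ✓ → eligible.
Fitness Allowance — service 1078 days < 3 years (≈1095 days) ✗ → not eligible.
Travel Insurance — status full-time ✓; service 1078 days ≥ 180 days ✓; grade Band 2 < Band 3 ✗ → not eligible.
Vision Plan — status full-time ✓ (not excluded); service 1078 days ≥ 24 months (≈720 days) ✓; rating 3 ≥ 3 ✓; grade Band 2 < Band 3 ✗ → not eligible.
Unlimited PTO Program — status full-time ✗ (requires part-time) → not eligible.
Annual Bonus Plan — service 1078 days ≥ 180 days ✓; rating 3 ≥ 3 ✓; site Pune ✗ (not Raleigh) → not eligible.
Dependent Care FSA — 40 hrs/wk ≥ 30 ✓; site Pune ✗ (not Lyon or Austin) → not eligible.
401(k) Company Match — status full-time ✗ (requires part-time or seasonal) → not eligible.
Charitable Gift Match — service 1078 days ≥ 45 days ✓; rating 3 ≥ 2 ✓; 40 hrs/wk ≥ 30 ✓; site Pune ✗ (not Portland or Tulsa) → not eligible.

Supplemental Life Insurance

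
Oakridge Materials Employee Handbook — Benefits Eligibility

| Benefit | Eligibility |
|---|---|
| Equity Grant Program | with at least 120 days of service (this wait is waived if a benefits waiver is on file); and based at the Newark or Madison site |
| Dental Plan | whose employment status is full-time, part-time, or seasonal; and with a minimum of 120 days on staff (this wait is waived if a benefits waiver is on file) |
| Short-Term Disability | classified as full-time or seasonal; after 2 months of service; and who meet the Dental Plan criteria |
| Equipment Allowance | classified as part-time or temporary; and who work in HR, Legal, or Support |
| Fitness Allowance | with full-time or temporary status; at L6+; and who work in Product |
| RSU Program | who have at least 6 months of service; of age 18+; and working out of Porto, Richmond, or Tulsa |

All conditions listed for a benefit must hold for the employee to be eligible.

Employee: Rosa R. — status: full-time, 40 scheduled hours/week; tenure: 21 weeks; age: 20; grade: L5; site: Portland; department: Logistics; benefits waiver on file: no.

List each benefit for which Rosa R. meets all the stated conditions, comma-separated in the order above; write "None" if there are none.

Dental Plan, Short-Term Disability

Equity Grant Program — no waiver, service 21 weeks ≥ 120 days ✓; site Portland ✗ (not Newark or Madison) → not eligible.
Dental Plan — status full-time ✓; no waiver, service 21 weeks ≥ 120 days ✓ → eligible.
Short-Term Disability — status full-time ✓; service 21 weeks ≥ 2 months (≈60 days) ✓; eligible for Dental Plan ✓ → eligible.
Equipment Allowance — status full-time ✗ (requires part-time or temporary) → not eligible.
Fitness Allowance — status full-time ✓; grade L5 < L6 ✗ → not eligible.
RSU Program — service 21 weeks < 6 months (≈180 days) ✗ → not eligible.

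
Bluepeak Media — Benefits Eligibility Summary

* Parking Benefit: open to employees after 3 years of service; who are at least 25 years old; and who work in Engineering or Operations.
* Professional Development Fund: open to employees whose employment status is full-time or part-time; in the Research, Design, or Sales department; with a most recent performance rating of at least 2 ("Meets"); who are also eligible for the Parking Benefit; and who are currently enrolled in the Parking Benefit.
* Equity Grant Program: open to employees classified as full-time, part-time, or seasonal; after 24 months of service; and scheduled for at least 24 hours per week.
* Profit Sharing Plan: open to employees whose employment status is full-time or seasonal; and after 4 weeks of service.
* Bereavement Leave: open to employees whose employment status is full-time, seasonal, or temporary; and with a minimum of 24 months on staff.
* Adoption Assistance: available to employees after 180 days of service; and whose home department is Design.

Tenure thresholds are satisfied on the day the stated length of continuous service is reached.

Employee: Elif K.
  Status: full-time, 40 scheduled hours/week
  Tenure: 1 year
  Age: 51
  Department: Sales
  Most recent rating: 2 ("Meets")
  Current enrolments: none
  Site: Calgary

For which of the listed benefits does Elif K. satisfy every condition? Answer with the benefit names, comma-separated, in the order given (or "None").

Profit Sharing Plan

Parking Benefit — service 1 year < 3 years ✗ → not eligible.
Professional Development Fund — status full-time ✓; dept Sales ✓; rating 2 ≥ 2 ✓; not eligible for Parking Benefit ✗ → not eligible.
Equity Grant Program — status full-time ✓; service 1 year < 24 months (≈720 days) ✗ → not eligible.
Profit Sharing Plan — status full-time ✓; service 1 year ≥ 4 weeks (≈28 days) ✓ → eligible.
Bereavement Leave — status full-time ✓; service 1 year < 24 months (≈720 days) ✗ → not eligible.
Adoption Assistance — service 1 year ≥ 180 days ✓; dept Sales ✗ → not eligible.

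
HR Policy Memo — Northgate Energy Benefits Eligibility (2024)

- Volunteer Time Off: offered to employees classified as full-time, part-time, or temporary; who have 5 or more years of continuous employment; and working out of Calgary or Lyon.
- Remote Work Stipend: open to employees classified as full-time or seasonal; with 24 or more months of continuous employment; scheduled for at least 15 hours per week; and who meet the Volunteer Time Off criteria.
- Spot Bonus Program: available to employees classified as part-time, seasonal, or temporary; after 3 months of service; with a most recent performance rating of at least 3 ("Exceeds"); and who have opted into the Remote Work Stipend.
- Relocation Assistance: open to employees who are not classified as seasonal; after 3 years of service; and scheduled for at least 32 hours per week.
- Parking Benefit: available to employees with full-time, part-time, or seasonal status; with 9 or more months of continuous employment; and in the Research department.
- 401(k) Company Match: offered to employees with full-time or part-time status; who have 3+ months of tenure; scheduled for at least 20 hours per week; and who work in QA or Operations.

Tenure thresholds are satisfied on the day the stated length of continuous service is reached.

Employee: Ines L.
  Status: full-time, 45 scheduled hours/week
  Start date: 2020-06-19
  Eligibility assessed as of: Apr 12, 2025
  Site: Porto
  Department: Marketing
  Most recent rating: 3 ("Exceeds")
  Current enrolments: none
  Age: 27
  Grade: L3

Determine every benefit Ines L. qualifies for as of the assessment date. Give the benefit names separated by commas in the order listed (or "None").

Relocation Assistance

Service from 2020-06-19 to Apr 12, 2025: 1758 days.
Volunteer Time Off — status full-time ✓; service 1758 days < 5 years (≈1825 days) ✗ → not eligible.
Remote Work Stipend — status full-time ✓; service 1758 days ≥ 24 months (≈720 days) ✓; 45 hrs/wk ≥ 15 ✓; not eligible for Volunteer Time Off ✗ → not eligible.
Spot Bonus Program — status full-time ✗ (requires part-time, seasonal, or temporary) → not eligible.
Relocation Assistance — status full-time ✓ (not excluded); service 1758 days ≥ 3 years (≈1095 days) ✓; 45 hrs/wk ≥ 32 ✓ → eligible.
Parking Benefit — status full-time ✓; service 1758 days ≥ 9 months (≈270 days) ✓; dept Marketing ✗ → not eligible.
401(k) Company Match — status full-time ✓; service 1758 days ≥ 3 months (≈90 days) ✓; 45 hrs/wk ≥ 20 ✓; dept Marketing ✗ → not eligible.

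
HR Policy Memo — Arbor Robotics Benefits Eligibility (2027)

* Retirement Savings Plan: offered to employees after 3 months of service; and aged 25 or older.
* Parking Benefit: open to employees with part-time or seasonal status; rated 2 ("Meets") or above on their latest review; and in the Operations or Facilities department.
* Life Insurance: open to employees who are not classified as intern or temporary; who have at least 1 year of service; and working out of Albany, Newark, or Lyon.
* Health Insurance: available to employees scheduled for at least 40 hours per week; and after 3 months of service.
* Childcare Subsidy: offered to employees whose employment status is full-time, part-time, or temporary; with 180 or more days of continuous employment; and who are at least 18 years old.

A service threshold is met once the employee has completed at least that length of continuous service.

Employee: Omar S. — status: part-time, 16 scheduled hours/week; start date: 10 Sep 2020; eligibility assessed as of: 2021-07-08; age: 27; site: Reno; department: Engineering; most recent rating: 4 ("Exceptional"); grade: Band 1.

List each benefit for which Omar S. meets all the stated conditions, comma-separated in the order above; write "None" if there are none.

Service from 10 Sep 2020 to 2021-07-08: 301 days.
Retirement Savings Plan — service 301 days ≥ 3 months (≈90 days) ✓; age 27 ≥ 25 ✓ → eligible.
Parking Benefit — status part-time ✓; rating 4 ≥ 2 ✓; dept Engineering ✗ → not eligible.
Life Insurance — status part-time ✓ (not excluded); service 301 days < 1 year (≈365 days) ✗ → not eligible.
Health Insurance — 16 hrs/wk < 40 ✗ → not eligible.
Childcare Subsidy — status part-time ✓; service 301 days ≥ 180 days ✓; age 27 ≥ 18 ✓ → eligible.

Retirement Savings Plan, Childcare Subsidy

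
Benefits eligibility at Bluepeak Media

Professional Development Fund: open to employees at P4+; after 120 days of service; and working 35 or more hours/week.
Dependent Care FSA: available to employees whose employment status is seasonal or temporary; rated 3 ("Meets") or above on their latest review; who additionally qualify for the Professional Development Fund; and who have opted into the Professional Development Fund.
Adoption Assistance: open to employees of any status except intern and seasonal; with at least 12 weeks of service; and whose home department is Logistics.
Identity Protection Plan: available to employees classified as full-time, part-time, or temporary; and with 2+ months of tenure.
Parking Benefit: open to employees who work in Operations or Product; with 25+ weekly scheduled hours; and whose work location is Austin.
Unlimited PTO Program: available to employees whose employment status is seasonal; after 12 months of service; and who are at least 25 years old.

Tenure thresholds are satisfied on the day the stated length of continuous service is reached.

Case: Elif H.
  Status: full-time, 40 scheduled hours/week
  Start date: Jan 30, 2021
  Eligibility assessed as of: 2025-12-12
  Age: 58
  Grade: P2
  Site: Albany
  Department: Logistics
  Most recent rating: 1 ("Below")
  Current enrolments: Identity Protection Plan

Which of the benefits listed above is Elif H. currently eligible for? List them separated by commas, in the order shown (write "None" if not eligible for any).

Adoption Assistance, Identity Protection Plan

Service from Jan 30, 2021 to 2025-12-12: 1777 days.
Professional Development Fund — grade P2 < P4 ✗ → not eligible.
Dependent Care FSA — status full-time ✗ (requires seasonal or temporary) → not eligible.
Adoption Assistance — status full-time ✓ (not excluded); service 1777 days ≥ 12 weeks (≈84 days) ✓; dept Logistics ✓ → eligible.
Identity Protection Plan — status full-time ✓; service 1777 days ≥ 2 months (≈60 days) ✓ → eligible.
Parking Benefit — dept Logistics ✗ → not eligible.
Unlimited PTO Program — status full-time ✗ (requires seasonal) → not eligible.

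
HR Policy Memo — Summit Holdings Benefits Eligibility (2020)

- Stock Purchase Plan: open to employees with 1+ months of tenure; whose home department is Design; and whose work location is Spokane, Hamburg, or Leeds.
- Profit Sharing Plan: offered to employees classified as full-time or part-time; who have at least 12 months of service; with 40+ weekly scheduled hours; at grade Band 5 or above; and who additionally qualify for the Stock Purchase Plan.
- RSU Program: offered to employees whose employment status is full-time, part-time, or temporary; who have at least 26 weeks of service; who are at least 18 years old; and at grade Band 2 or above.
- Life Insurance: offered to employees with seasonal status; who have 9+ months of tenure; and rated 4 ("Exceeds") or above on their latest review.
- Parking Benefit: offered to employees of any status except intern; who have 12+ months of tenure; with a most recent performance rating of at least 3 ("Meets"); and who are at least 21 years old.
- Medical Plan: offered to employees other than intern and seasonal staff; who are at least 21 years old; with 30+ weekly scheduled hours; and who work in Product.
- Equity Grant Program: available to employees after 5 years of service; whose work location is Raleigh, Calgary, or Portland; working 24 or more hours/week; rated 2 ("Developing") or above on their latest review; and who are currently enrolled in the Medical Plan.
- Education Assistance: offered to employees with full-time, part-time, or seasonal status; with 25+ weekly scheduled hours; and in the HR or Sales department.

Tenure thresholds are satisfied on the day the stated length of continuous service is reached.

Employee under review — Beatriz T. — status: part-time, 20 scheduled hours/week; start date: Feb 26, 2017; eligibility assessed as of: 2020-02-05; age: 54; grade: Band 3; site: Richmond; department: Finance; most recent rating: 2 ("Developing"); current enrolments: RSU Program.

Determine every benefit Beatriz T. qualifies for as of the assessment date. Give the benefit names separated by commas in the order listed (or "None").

RSU Program

Service from Feb 26, 2017 to 2020-02-05: 1074 days.
Stock Purchase Plan — service 1074 days ≥ 1 month (≈30 days) ✓; dept Finance ✗ → not eligible.
Profit Sharing Plan — status part-time ✓; service 1074 days ≥ 12 months (≈360 days) ✓; 20 hrs/wk < 40 ✗ → not eligible.
RSU Program — status part-time ✓; service 1074 days ≥ 26 weeks (≈182 days) ✓; age 54 ≥ 18 ✓; grade Band 3 ≥ Band 2 ✓ → eligible.
Life Insurance — status part-time ✗ (requires seasonal) → not eligible.
Parking Benefit — status part-time ✓ (not excluded); service 1074 days ≥ 12 months (≈360 days) ✓; rating 2 < 3 ✗ → not eligible.
Medical Plan — status part-time ✓ (not excluded); age 54 ≥ 21 ✓; 20 hrs/wk < 30 ✗ → not eligible.
Equity Grant Program — service 1074 days < 5 years (≈1825 days) ✗ → not eligible.
Education Assistance — status part-time ✓; 20 hrs/wk < 25 ✗ → not eligible.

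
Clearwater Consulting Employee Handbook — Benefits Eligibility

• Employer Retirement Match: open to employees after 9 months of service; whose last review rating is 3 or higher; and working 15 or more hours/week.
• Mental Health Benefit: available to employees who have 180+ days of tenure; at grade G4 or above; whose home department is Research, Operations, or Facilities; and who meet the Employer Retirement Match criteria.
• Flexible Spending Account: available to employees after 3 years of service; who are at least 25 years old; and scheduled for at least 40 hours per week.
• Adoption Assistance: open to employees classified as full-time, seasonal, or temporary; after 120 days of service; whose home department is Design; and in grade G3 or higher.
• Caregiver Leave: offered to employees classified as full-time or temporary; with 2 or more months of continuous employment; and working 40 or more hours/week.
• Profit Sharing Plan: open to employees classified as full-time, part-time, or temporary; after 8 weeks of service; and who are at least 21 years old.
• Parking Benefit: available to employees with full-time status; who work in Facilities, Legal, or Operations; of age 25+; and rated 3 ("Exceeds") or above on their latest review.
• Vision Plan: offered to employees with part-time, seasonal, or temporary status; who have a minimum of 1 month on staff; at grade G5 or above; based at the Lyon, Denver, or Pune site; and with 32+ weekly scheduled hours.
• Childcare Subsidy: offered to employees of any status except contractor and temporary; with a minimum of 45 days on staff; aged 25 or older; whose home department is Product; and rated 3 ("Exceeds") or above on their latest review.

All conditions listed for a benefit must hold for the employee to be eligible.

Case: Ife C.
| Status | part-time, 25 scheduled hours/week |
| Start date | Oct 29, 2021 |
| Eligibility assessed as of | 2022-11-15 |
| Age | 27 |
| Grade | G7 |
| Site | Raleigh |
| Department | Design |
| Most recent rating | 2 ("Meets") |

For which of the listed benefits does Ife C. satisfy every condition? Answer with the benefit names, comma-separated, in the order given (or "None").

Profit Sharing Plan

Service from Oct 29, 2021 to 2022-11-15: 382 days.
Employer Retirement Match — service 382 days ≥ 9 months (≈270 days) ✓; rating 2 < 3 ✗ → not eligible.
Mental Health Benefit — service 382 days ≥ 180 days ✓; grade G7 ≥ G4 ✓; dept Design ✗ → not eligible.
Flexible Spending Account — service 382 days < 3 years (≈1095 days) ✗ → not eligible.
Adoption Assistance — status part-time ✗ (requires full-time, seasonal, or temporary) → not eligible.
Caregiver Leave — status part-time ✗ (requires full-time or temporary) → not eligible.
Profit Sharing Plan — status part-time ✓; service 382 days ≥ 8 weeks (≈56 days) ✓; age 27 ≥ 21 ✓ → eligible.
Parking Benefit — status part-time ✗ (requires full-time) → not eligible.
Vision Plan — status part-time ✓; service 382 days ≥ 1 month (≈30 days) ✓; grade G7 ≥ G5 ✓; site Raleigh ✗ (not Lyon, Denver, or Pune) → not eligible.
Childcare Subsidy — status part-time ✓ (not excluded); service 382 days ≥ 45 days ✓; age 27 ≥ 25 ✓; dept Design ✗ → not eligible.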